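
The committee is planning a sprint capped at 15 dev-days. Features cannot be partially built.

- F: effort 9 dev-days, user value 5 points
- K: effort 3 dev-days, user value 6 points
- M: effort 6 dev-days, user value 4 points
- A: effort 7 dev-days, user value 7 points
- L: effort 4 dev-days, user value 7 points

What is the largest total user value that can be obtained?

20

This is an integer program with binary decision variables.
Allowing fractional choices, the relaxed optimum would be about 20.7, but features are indivisible.
K + A + L: effort 3 + 7 + 4 = 14 ≤ 15, user value 6 + 7 + 7 = 20.
A + L: effort 7 + 4 = 11 ≤ 15, user value 7 + 7 = 14.
K + M + L: effort 3 + 6 + 4 = 13 ≤ 15, user value 6 + 4 + 7 = 17.
Best is K, A, and L with total user value 20.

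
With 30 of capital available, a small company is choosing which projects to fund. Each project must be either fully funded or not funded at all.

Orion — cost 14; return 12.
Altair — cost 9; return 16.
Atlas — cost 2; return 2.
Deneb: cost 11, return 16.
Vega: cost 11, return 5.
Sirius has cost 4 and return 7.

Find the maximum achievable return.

Allowing fractional choices, the relaxed optimum would be about 44.4, but projects are indivisible.
Orion + Altair + Atlas + Sirius: cost 14 + 9 + 2 + 4 = 29 ≤ 30, return 12 + 16 + 2 + 7 = 37.
Altair + Deneb + Sirius: cost 9 + 11 + 4 = 24 ≤ 30, return 16 + 16 + 7 = 39.
Altair + Atlas + Deneb + Sirius: cost 9 + 2 + 11 + 4 = 26 ≤ 30, return 16 + 2 + 16 + 7 = 41.
Best is Altair, Atlas, Deneb, and Sirius with total return 41.

41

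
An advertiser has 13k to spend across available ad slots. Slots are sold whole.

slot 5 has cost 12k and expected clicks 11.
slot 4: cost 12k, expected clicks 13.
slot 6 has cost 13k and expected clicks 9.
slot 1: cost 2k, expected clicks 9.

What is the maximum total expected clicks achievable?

slot 1: cost 2 ≤ 13, expected clicks 9.
slot 5: cost 12 ≤ 13, expected clicks 11.
slot 4: cost 12 ≤ 13, expected clicks 13.
Best is slot 4 with total expected clicks 13.

13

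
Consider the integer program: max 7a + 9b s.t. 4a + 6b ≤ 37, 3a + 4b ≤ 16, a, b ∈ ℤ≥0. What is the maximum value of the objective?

37

Relaxing integrality, the LP optimum is 37.33 at (a,b) = (5.33, 0), which is not an integer point.
(a,b)=(4,1): 4·4+6·1=22≤37, 3·4+4·1=16≤16, objective 37.
(a,b)=(5,0): 4·5+6·0=20≤37, 3·5+4·0=15≤16, objective 35.
No feasible integer point exceeds 37.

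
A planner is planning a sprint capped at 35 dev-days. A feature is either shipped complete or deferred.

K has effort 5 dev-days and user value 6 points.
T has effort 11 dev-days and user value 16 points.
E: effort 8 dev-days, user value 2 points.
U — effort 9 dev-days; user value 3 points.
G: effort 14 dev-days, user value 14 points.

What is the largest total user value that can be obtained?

Treat it as a binary knapsack problem.
Take K, T, and G: effort 5 + 11 + 14 = 30 ≤ 35, user value 6 + 16 + 14 = 36.
No other feasible combination does better.

36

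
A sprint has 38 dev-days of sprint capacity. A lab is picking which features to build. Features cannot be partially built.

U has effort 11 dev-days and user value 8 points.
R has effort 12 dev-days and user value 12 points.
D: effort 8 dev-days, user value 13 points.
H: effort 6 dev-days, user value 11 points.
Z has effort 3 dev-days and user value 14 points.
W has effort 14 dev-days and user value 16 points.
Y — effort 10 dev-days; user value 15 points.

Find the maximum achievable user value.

This is an integer program with binary decision variables.
Take U, D, H, Z, and Y: effort 11 + 8 + 6 + 3 + 10 = 38 ≤ 38, user value 8 + 13 + 11 + 14 + 15 = 61.
No other feasible combination does better.

61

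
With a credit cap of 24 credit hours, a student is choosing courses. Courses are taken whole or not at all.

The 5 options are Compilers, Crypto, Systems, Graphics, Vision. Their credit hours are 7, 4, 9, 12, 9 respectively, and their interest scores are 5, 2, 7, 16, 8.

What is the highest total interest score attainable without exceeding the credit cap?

24

Allowing fractional choices, the relaxed optimum would be about 26.3, but courses are indivisible.
Graphics + Vision: credit hours 12 + 9 = 21 ≤ 24, interest score 16 + 8 = 24.
Systems + Graphics: credit hours 9 + 12 = 21 ≤ 24, interest score 7 + 16 = 23.
Best is Graphics and Vision with total interest score 24.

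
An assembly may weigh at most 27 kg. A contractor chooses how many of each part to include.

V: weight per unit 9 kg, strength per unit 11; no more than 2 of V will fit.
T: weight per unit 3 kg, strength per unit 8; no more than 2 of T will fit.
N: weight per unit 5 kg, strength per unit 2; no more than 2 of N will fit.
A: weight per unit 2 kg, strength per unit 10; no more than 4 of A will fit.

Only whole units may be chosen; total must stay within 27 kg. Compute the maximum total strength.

67

Take 1×V, 2×T, and 4×A: weight 23 ≤ 27, strength 1·11 + 2·8 + 4·10 = 67.
A has the best ratio (10/2) and is taken to its limit of 4; remaining capacity is filled optimally with the others.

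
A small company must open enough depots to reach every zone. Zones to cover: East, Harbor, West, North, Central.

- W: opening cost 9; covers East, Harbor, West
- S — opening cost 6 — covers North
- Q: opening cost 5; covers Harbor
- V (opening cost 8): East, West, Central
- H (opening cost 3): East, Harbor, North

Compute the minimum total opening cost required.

11

This is a weighted set-cover instance.
Choose V and H: together they cover East, Harbor, West, North, Central — every zone.
Total opening cost: 8 + 3 = 11.
No cover costs less than 11.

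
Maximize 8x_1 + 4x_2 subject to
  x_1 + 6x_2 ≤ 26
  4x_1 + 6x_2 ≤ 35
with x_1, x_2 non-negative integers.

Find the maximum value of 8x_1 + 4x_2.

(x_1,x_2)=(8,0): 1·8+6·0=8≤26, 4·8+6·0=32≤35, objective 64.
(x_1,x_2)=(7,1): 1·7+6·1=13≤26, 4·7+6·1=34≤35, objective 60.
(x_1,x_2)=(7,0): 1·7+6·0=7≤26, 4·7+6·0=28≤35, objective 56.
No feasible integer point exceeds 64.

64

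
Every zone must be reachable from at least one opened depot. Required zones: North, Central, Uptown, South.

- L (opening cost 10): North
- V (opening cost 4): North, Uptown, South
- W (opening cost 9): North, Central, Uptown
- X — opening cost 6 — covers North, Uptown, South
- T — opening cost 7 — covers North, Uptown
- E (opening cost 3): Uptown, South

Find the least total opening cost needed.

The greedy cost-per-new-zone heuristic would pick V and W for 13, but a cheaper cover exists.
Choose W and E: together they cover North, Central, Uptown, South — every zone.
Total opening cost: 9 + 3 = 12.
No cover costs less than 12.

12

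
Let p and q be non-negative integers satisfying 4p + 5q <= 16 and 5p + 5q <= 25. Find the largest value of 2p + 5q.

The continuous relaxation peaks at (0, 3.2) with value 16.00; rounding to a feasible lattice point costs some objective.
(p,q)=(0,3): 4·0+5·3=15≤16, 5·0+5·3=15≤25, objective 15.
(p,q)=(1,2): 4·1+5·2=14≤16, 5·1+5·2=15≤25, objective 12.
(p,q)=(0,2): 4·0+5·2=10≤16, 5·0+5·2=10≤25, objective 10.
The best lattice point is (0,3), giving 15.

15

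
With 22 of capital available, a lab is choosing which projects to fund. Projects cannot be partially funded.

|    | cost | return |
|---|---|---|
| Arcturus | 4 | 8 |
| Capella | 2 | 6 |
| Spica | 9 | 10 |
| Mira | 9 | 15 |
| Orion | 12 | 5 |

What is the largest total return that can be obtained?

Arcturus + Capella + Mira: cost 4 + 2 + 9 = 15 ≤ 22, return 8 + 6 + 15 = 29.
Arcturus + Spica + Mira: cost 4 + 9 + 9 = 22 ≤ 22, return 8 + 10 + 15 = 33.
Capella + Spica + Mira: cost 2 + 9 + 9 = 20 ≤ 22, return 6 + 10 + 15 = 31.
Best is Arcturus, Spica, and Mira with total return 33.

33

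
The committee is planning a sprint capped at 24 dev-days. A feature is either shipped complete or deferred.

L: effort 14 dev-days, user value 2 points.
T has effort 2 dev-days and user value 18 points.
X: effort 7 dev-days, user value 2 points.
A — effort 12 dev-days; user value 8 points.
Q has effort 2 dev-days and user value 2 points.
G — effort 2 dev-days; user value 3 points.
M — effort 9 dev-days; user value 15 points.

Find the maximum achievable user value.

This is an integer program with binary decision variables.
T + Q + G + M: effort 2 + 2 + 2 + 9 = 15 ≤ 24, user value 18 + 2 + 3 + 15 = 38.
T + X + Q + G + M: effort 2 + 7 + 2 + 2 + 9 = 22 ≤ 24, user value 18 + 2 + 2 + 3 + 15 = 40.
T + A + M: effort 2 + 12 + 9 = 23 ≤ 24, user value 18 + 8 + 15 = 41.
Best is T, A, and M with total user value 41.

41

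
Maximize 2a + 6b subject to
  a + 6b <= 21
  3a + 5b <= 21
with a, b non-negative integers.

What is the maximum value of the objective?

(a,b)=(2,3) is feasible, giving 22.
(a,b)=(1,3) is feasible, giving 20.
(a,b)=(0,3) is feasible, giving 18.
(a,b)=(3,2) is feasible, giving 18.
The best lattice point is (2,3), giving 22.

22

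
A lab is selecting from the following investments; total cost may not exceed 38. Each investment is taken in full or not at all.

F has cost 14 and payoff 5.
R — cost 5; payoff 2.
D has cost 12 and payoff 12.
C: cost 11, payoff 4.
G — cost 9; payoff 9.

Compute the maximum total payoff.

27

Take R, D, C, and G: cost 5 + 12 + 11 + 9 = 37 ≤ 38, payoff 2 + 12 + 4 + 9 = 27.
No other feasible combination does better.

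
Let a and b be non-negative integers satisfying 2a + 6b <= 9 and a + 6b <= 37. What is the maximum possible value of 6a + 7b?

Relaxing integrality, the LP optimum is 27.00 at (a,b) = (4.5, 0), which is not an integer point.
(a,b)=(4,0): 2·4+6·0=8≤9, 1·4+6·0=4≤37, objective 24.
(a,b)=(3,0): 2·3+6·0=6≤9, 1·3+6·0=3≤37, objective 18.
The best lattice point is (4,0), giving 24.

24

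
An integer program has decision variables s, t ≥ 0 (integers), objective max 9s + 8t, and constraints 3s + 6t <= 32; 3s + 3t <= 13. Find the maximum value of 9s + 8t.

36

The continuous relaxation peaks at (4.33, 0) with value 39.00; rounding to a feasible lattice point costs some objective.
(s,t)=(4,0): 3·4+6·0=12≤32, 3·4+3·0=12≤13, objective 36.
(s,t)=(3,1): 3·3+6·1=15≤32, 3·3+3·1=12≤13, objective 35.
(s,t)=(3,0): 3·3+6·0=9≤32, 3·3+3·0=9≤13, objective 27.
No feasible integer point exceeds 36.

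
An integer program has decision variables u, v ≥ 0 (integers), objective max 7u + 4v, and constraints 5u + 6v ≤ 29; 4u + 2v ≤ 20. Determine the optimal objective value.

35

Relaxing integrality, the LP optimum is 35.57 at (u,v) = (4.43, 1.14), which is not an integer point.
(u,v)=(5,0): 5·5+6·0=25≤29, 4·5+2·0=20≤20, objective 35.
(u,v)=(4,1): 5·4+6·1=26≤29, 4·4+2·1=18≤20, objective 32.
(u,v)=(3,2): 5·3+6·2=27≤29, 4·3+2·2=16≤20, objective 29.
Maximum is 35 at (u,v)=(5,0).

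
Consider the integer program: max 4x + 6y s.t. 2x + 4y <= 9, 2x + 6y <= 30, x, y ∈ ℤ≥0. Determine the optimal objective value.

16

(x,y)=(4,0) is feasible, giving 16.
(x,y)=(3,0) is feasible, giving 12.
No feasible integer point exceeds 16.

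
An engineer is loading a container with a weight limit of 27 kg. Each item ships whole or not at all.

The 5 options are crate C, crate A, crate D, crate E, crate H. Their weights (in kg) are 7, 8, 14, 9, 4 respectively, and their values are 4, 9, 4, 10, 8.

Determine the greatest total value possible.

27

Allowing fractional choices, the relaxed optimum would be about 30.4, but items are indivisible.
crate A + crate E + crate H: weight 8 + 9 + 4 = 21 ≤ 27, value 9 + 10 + 8 = 27.
crate C + crate A + crate E: weight 7 + 8 + 9 = 24 ≤ 27, value 4 + 9 + 10 = 23.
crate C + crate E + crate H: weight 7 + 9 + 4 = 20 ≤ 27, value 4 + 10 + 8 = 22.
Best is crate A, crate E, and crate H with total value 27.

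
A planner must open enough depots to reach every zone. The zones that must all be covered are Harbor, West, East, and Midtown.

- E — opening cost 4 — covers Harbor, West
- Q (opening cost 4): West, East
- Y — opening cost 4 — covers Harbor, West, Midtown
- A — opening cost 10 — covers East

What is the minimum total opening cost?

Choose Q and Y: together they cover Harbor, West, East, Midtown — every zone.
Total opening cost: 4 + 4 = 8.
No cover costs less than 8.

8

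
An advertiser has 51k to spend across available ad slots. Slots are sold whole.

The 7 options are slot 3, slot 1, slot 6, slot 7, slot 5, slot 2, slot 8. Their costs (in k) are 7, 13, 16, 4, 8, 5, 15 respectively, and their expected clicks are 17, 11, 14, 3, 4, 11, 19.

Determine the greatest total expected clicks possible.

65

Take slot 3, slot 6, slot 5, slot 2, and slot 8: cost 7 + 16 + 8 + 5 + 15 = 51 ≤ 51, expected clicks 17 + 14 + 4 + 11 + 19 = 65.
No other feasible combination does better.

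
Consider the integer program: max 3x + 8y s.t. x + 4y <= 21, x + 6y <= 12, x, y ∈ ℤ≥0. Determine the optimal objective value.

(x,y)=(12,0): 1·12+4·0=12≤21, 1·12+6·0=12≤12, objective 36.
(x,y)=(11,0): 1·11+4·0=11≤21, 1·11+6·0=11≤12, objective 33.
The best lattice point is (12,0), giving 36.

36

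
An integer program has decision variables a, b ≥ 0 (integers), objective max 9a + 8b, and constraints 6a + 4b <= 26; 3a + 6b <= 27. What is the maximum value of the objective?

43

Relaxing integrality, the LP optimum is 46.00 at (a,b) = (2, 3.5), which is not an integer point.
(a,b)=(3,2): 6·3+4·2=26≤26, 3·3+6·2=21≤27, objective 43.
(a,b)=(2,3): 6·2+4·3=24≤26, 3·2+6·3=24≤27, objective 42.
(a,b)=(1,4): 6·1+4·4=22≤26, 3·1+6·4=27≤27, objective 41.
No feasible integer point exceeds 43.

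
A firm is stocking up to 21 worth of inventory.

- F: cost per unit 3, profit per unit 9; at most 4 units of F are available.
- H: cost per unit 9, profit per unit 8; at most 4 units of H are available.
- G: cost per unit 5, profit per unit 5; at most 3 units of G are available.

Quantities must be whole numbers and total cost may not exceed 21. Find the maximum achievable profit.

F has the best ratio (9/3); taking only F gives at most 4×9 = 36 (stopped by the supply cap of 4).
Mixing does better — 4×F and 1×H: cost 21 ≤ 21, profit 4·9 + 1·8 = 44.

44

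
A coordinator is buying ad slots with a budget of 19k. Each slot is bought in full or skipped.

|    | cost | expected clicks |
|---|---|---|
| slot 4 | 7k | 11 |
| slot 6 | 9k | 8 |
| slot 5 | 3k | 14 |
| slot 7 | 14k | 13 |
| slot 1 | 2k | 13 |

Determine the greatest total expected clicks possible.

slot 6 + slot 5 + slot 1: cost 9 + 3 + 2 = 14 ≤ 19, expected clicks 8 + 14 + 13 = 35.
slot 5 + slot 7 + slot 1: cost 3 + 14 + 2 = 19 ≤ 19, expected clicks 14 + 13 + 13 = 40.
slot 4 + slot 5 + slot 1: cost 7 + 3 + 2 = 12 ≤ 19, expected clicks 11 + 14 + 13 = 38.
Best is slot 5, slot 7, and slot 1 with total expected clicks 40.

40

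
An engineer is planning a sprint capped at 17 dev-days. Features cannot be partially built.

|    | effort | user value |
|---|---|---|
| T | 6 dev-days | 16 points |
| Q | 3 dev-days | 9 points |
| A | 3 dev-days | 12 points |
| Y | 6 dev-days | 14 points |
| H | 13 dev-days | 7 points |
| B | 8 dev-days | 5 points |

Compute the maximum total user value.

42

T + Q + A: effort 6 + 3 + 3 = 12 ≤ 17, user value 16 + 9 + 12 = 37.
T + Q + Y: effort 6 + 3 + 6 = 15 ≤ 17, user value 16 + 9 + 14 = 39.
T + A + Y: effort 6 + 3 + 6 = 15 ≤ 17, user value 16 + 12 + 14 = 42.
Best is T, A, and Y with total user value 42.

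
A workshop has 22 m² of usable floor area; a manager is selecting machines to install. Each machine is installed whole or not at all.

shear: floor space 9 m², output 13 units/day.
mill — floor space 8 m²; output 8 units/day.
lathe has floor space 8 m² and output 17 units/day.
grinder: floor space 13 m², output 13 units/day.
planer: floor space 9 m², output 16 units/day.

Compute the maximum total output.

33

This is a 0-1 knapsack instance.
Allowing fractional choices, the relaxed optimum would be about 40.2, but machines are indivisible.
shear + lathe: floor space 9 + 8 = 17 ≤ 22, output 13 + 17 = 30.
lathe + planer: floor space 8 + 9 = 17 ≤ 22, output 17 + 16 = 33.
lathe + grinder: floor space 8 + 13 = 21 ≤ 22, output 17 + 13 = 30.
Best is lathe and planer with total output 33.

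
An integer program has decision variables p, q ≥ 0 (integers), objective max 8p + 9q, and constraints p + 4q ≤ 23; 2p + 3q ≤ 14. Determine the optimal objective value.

56

(p,q)=(7,0): 1·7+4·0=7≤23, 2·7+3·0=14≤14, objective 56.
(p,q)=(6,0): 1·6+4·0=6≤23, 2·6+3·0=12≤14, objective 48.
No feasible integer point exceeds 56.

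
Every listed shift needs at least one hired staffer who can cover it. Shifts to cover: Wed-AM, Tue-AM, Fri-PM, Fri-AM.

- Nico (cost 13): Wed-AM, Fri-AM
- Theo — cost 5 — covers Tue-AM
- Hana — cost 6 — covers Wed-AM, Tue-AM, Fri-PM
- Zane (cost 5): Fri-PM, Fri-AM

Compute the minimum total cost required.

This is an integer covering problem.
Choose Hana and Zane: together they cover Wed-AM, Tue-AM, Fri-PM, Fri-AM — every shift.
Total cost: 6 + 5 = 11.
No cover costs less than 11.

11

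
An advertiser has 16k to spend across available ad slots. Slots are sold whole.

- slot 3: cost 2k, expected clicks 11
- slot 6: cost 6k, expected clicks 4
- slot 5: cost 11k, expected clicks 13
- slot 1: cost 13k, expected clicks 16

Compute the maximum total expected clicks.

Allowing fractional choices, the relaxed optimum would be about 28.2, but ad slots are indivisible.
slot 3 + slot 5: cost 2 + 11 = 13 ≤ 16, expected clicks 11 + 13 = 24.
slot 3 + slot 1: cost 2 + 13 = 15 ≤ 16, expected clicks 11 + 16 = 27.
Best is slot 3 and slot 1 with total expected clicks 27.

27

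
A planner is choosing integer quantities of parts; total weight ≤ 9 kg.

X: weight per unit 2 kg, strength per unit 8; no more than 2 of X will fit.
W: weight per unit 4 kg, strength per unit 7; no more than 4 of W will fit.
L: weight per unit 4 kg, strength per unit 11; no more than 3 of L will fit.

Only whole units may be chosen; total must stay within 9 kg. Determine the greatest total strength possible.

27

This is a bounded integer knapsack.
2×X and 1×L: weight 8 ≤ 9, strength 2·8 + 1·11 = 27.
2×X and 1×W: weight 8 ≤ 9, strength 2·8 + 1·7 = 23.
Best is 27.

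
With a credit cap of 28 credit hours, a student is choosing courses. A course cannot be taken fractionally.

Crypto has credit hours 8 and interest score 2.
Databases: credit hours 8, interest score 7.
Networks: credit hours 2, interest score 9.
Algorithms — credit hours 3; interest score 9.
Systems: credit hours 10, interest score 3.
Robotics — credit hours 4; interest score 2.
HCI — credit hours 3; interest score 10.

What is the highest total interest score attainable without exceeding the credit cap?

Allowing fractional choices, the relaxed optimum would be about 39.4, but courses are indivisible.
Crypto + Databases + Networks + Algorithms + Robotics + HCI: credit hours 8 + 8 + 2 + 3 + 4 + 3 = 28 ≤ 28, interest score 2 + 7 + 9 + 9 + 2 + 10 = 39.
Databases + Networks + Algorithms + Systems + HCI: credit hours 8 + 2 + 3 + 10 + 3 = 26 ≤ 28, interest score 7 + 9 + 9 + 3 + 10 = 38.
Best is Crypto, Databases, Networks, Algorithms, Robotics, and HCI with total interest score 39.

39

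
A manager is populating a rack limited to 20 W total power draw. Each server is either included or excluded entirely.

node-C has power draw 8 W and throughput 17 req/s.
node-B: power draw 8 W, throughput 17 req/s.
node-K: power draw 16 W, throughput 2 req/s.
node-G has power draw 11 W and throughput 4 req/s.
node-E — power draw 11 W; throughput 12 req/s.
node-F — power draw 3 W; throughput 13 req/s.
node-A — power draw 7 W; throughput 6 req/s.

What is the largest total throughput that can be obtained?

This is a 0-1 knapsack instance.
Take node-C, node-B, and node-F: power draw 8 + 8 + 3 = 19 ≤ 20, throughput 17 + 17 + 13 = 47.
No other feasible combination does better.

47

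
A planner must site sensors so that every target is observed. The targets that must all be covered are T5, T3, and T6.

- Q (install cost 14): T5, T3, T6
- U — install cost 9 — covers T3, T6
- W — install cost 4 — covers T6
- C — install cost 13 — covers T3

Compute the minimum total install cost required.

The greedy cost-per-new-target heuristic would pick W and Q for 18, but a cheaper cover exists.
Q alone covers T5, T3, T6 — every target.
Total install cost: 14.
No cover costs less than 14.

14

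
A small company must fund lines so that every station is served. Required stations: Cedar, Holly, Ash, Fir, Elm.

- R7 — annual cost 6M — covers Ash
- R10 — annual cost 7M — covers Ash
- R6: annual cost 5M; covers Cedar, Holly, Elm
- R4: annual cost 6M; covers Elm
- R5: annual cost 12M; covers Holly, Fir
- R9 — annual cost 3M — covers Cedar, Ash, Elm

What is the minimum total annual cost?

Choose R5 and R9: together they cover Cedar, Holly, Ash, Fir, Elm — every station.
Total annual cost: 12 + 3 = 15.

15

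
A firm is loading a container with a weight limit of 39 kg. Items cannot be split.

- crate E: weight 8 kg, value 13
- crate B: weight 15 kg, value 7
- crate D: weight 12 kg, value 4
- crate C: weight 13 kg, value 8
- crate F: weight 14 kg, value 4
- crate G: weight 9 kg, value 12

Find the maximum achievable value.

33

Allowing fractional choices, the relaxed optimum would be about 37.2, but items are indivisible.
crate E + crate C + crate G: weight 8 + 13 + 9 = 30 ≤ 39, value 13 + 8 + 12 = 33.
crate E + crate D + crate G: weight 8 + 12 + 9 = 29 ≤ 39, value 13 + 4 + 12 = 29.
crate E + crate B + crate G: weight 8 + 15 + 9 = 32 ≤ 39, value 13 + 7 + 12 = 32.
Best is crate E, crate C, and crate G with total value 33.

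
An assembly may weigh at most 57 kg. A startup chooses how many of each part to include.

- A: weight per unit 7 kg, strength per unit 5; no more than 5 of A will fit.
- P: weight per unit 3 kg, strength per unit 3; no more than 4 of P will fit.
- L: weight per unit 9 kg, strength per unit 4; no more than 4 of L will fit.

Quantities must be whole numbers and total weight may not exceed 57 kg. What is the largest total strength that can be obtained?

5×A, 3×P, and 1×L: weight 53 ≤ 57, strength 5·5 + 3·3 + 1·4 = 38.
5×A, 4×P, and 1×L: weight 56 ≤ 57, strength 5·5 + 4·3 + 1·4 = 41.
Best is 41.

41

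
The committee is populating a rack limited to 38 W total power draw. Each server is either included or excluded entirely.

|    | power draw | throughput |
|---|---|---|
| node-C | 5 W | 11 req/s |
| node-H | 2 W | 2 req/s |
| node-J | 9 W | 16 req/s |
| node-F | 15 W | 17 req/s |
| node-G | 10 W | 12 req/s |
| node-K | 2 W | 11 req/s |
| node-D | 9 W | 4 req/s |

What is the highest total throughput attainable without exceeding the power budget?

58

Take node-H, node-J, node-F, node-G, and node-K: power draw 2 + 9 + 15 + 10 + 2 = 38 ≤ 38, throughput 2 + 16 + 17 + 12 + 11 = 58.
No other feasible combination does better.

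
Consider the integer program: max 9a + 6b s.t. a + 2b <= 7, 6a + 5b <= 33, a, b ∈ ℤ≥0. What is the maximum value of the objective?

(a,b)=(5,0): 1·5+2·0=5≤7, 6·5+5·0=30≤33, objective 45.
(a,b)=(4,1): 1·4+2·1=6≤7, 6·4+5·1=29≤33, objective 42.
No feasible integer point exceeds 45.

45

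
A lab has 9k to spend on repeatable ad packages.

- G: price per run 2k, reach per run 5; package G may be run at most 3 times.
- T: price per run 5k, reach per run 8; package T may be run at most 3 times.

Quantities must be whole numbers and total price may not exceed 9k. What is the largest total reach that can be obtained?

18

3×G: price 6 ≤ 9, reach 3·5 = 15.
2×G and 1×T: price 9 ≤ 9, reach 2·5 + 1·8 = 18.
Best is 18.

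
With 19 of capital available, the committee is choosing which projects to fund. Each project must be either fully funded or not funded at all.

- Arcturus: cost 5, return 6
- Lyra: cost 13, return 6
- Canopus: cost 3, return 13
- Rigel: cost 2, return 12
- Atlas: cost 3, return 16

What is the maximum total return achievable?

47

Treat it as a binary knapsack problem.
Take Arcturus, Canopus, Rigel, and Atlas: cost 5 + 3 + 2 + 3 = 13 ≤ 19, return 6 + 13 + 12 + 16 = 47.
No other feasible combination does better.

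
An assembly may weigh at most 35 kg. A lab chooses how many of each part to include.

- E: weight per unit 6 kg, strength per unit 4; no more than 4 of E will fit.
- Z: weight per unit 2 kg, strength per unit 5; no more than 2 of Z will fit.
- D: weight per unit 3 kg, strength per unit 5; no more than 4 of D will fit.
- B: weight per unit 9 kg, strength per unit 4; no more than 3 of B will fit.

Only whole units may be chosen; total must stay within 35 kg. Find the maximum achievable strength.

42

2×Z, 4×D, and 2×B: weight 34 ≤ 35, strength 2·5 + 4·5 + 2·4 = 38.
3×E, 2×Z, and 4×D: weight 34 ≤ 35, strength 3·4 + 2·5 + 4·5 = 42.
Best is 42.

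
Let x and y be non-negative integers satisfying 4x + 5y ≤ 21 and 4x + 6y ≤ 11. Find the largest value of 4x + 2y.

8

The continuous relaxation peaks at (2.75, 0) with value 11.00; rounding to a feasible lattice point costs some objective.
(x,y)=(2,0): 4·2+5·0=8≤21, 4·2+6·0=8≤11, objective 8.
(x,y)=(1,1): 4·1+5·1=9≤21, 4·1+6·1=10≤11, objective 6.
(x,y)=(1,0): 4·1+5·0=4≤21, 4·1+6·0=4≤11, objective 4.
The best lattice point is (2,0), giving 8.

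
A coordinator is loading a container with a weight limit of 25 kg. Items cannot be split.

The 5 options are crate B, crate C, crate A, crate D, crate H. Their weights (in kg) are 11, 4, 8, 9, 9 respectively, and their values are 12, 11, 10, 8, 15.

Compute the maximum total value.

Allowing fractional choices, the relaxed optimum would be about 40.4, but items are indivisible.
crate B + crate C + crate H: weight 11 + 4 + 9 = 24 ≤ 25, value 12 + 11 + 15 = 38.
crate C + crate D + crate H: weight 4 + 9 + 9 = 22 ≤ 25, value 11 + 8 + 15 = 34.
crate C + crate A + crate H: weight 4 + 8 + 9 = 21 ≤ 25, value 11 + 10 + 15 = 36.
Best is crate B, crate C, and crate H with total value 38.

38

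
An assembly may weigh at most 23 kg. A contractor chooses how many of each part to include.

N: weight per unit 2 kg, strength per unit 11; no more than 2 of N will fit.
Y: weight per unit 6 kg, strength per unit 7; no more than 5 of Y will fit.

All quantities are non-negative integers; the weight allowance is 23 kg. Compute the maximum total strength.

2×N and 2×Y: weight 16 ≤ 23, strength 2·11 + 2·7 = 36.
2×N and 3×Y: weight 22 ≤ 23, strength 2·11 + 3·7 = 43.
Best is 43.

43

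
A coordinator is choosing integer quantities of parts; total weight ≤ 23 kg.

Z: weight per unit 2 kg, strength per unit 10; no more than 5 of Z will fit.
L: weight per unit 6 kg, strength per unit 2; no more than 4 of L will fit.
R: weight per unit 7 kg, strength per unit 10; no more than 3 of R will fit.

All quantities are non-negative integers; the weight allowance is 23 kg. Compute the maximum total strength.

This is a bounded integer knapsack.
5×Z, 1×L, and 1×R: weight 23 ≤ 23, strength 5·10 + 1·2 + 1·10 = 62.
4×Z and 2×R: weight 22 ≤ 23, strength 4·10 + 2·10 = 60.
Best is 62.

62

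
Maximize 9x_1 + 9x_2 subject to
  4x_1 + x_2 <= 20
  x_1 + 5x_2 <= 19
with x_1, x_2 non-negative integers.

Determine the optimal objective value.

Relaxing integrality, the LP optimum is 64.89 at (x_1,x_2) = (4.26, 2.95), which is not an integer point.
(x_1,x_2)=(4,3): 4·4+1·3=19≤20, 1·4+5·3=19≤19, objective 63.
(x_1,x_2)=(4,2): 4·4+1·2=18≤20, 1·4+5·2=14≤19, objective 54.
The best lattice point is (4,3), giving 63.

63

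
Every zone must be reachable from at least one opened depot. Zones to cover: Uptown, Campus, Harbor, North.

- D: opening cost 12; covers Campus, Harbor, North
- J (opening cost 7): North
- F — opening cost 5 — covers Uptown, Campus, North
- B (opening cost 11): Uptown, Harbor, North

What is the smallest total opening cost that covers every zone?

16

Choose F and B: together they cover Uptown, Campus, Harbor, North — every zone.
Total opening cost: 5 + 11 = 16.
No cover costs less than 16.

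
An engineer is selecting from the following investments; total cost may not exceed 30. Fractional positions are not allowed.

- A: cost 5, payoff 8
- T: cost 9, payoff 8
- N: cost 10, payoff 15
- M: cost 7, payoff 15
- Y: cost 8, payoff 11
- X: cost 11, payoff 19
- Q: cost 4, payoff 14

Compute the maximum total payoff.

59

This is an integer program with binary decision variables.
M + Y + X + Q: cost 7 + 8 + 11 + 4 = 30 ≤ 30, payoff 15 + 11 + 19 + 14 = 59.
A + N + X + Q: cost 5 + 10 + 11 + 4 = 30 ≤ 30, payoff 8 + 15 + 19 + 14 = 56.
A + M + X + Q: cost 5 + 7 + 11 + 4 = 27 ≤ 30, payoff 8 + 15 + 19 + 14 = 56.
Best is M, Y, X, and Q with total payoff 59.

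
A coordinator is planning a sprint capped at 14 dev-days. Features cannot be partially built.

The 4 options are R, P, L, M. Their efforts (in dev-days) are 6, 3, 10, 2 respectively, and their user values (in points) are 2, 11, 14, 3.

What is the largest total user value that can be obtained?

25

P + L: effort 3 + 10 = 13 ≤ 14, user value 11 + 14 = 25.
L + M: effort 10 + 2 = 12 ≤ 14, user value 14 + 3 = 17.
R + P + M: effort 6 + 3 + 2 = 11 ≤ 14, user value 2 + 11 + 3 = 16.
Best is P and L with total user value 25.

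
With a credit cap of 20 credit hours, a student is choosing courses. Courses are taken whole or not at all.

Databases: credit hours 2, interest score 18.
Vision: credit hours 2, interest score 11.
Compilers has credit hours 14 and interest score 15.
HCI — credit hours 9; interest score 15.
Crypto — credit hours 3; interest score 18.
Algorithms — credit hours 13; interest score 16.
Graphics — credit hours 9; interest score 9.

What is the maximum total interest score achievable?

63

This is a 0-1 knapsack instance.
Take Databases, Vision, Crypto, and Algorithms: credit hours 2 + 2 + 3 + 13 = 20 ≤ 20, interest score 18 + 11 + 18 + 16 = 63.
No other feasible combination does better.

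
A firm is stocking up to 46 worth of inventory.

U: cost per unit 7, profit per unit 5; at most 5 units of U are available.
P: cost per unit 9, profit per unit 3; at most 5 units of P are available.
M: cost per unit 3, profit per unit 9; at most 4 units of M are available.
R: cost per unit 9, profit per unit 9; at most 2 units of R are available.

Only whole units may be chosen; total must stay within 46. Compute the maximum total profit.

This is a bounded integer knapsack.
2×U, 4×M, and 2×R: cost 44 ≤ 46, profit 2·5 + 4·9 + 2·9 = 64.
1×U, 1×P, 4×M, and 2×R: cost 46 ≤ 46, profit 1·5 + 1·3 + 4·9 + 2·9 = 62.
Best is 64.

64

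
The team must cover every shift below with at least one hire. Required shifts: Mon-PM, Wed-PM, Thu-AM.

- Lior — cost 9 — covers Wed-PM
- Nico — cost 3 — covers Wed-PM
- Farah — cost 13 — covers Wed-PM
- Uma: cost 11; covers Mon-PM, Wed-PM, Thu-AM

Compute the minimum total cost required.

The greedy cost-per-new-shift heuristic would pick Nico and Uma for 14, but a cheaper cover exists.
Uma alone covers Mon-PM, Wed-PM, Thu-AM — every shift.
Total cost: 11.
No cover costs less than 11.

11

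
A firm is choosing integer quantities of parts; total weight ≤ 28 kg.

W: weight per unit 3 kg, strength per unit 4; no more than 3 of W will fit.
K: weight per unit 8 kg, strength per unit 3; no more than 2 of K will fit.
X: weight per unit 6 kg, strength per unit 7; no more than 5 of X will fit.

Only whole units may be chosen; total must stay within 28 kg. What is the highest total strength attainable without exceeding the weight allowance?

Take 3×W and 3×X: weight 27 ≤ 28, strength 3·4 + 3·7 = 33.
W has the best ratio (4/3) and is taken to its limit of 3; remaining capacity is filled optimally with the others.

33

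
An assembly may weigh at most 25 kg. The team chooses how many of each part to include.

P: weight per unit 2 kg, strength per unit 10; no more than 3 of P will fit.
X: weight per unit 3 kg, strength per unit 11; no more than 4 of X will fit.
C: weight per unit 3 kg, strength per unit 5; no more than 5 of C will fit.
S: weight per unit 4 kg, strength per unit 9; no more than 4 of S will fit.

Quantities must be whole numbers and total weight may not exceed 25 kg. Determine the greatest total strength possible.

P has the best ratio (10/2); taking only P gives at most 3×10 = 30 (stopped by the supply cap of 3).
Mixing does better — 3×P, 4×X, 1×C, and 1×S: weight 25 ≤ 25, strength 3·10 + 4·11 + 1·5 + 1·9 = 88.

88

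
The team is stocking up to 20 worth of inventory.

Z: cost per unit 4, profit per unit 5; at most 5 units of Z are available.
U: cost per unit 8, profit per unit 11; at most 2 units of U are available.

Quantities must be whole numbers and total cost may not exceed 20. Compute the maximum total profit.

27

This is a bounded integer knapsack.
Take 1×Z and 2×U: cost 20 ≤ 20, profit 1·5 + 2·11 = 27.
U has the best ratio (11/8) and is taken to its limit of 2; remaining capacity is filled optimally with the others.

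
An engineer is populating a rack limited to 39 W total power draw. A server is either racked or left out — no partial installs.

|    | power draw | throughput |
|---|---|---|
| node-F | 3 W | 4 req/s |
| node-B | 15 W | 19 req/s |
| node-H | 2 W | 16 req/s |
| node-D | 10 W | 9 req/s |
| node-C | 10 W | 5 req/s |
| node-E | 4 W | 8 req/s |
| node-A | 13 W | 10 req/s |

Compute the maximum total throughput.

Take node-F, node-B, node-H, node-E, and node-A: power draw 3 + 15 + 2 + 4 + 13 = 37 ≤ 39, throughput 4 + 19 + 16 + 8 + 10 = 57.
No other feasible combination does better.

57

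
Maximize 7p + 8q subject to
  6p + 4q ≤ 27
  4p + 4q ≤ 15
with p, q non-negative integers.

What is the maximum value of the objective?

24

Relaxing integrality, the LP optimum is 30.00 at (p,q) = (0, 3.75), which is not an integer point.
(p,q)=(0,3): 6·0+4·3=12≤27, 4·0+4·3=12≤15, objective 24.
(p,q)=(1,2): 6·1+4·2=14≤27, 4·1+4·2=12≤15, objective 23.
(p,q)=(0,2): 6·0+4·2=8≤27, 4·0+4·2=8≤15, objective 16.
Maximum is 24 at (p,q)=(0,3).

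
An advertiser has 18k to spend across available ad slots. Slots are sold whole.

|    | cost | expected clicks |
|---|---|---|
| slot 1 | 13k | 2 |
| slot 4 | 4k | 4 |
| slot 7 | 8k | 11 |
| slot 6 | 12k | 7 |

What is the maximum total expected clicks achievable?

This is a 0-1 knapsack instance.
slot 4 + slot 7: cost 4 + 8 = 12 ≤ 18, expected clicks 4 + 11 = 15.
slot 7: cost 8 ≤ 18, expected clicks 11.
Best is slot 4 and slot 7 with total expected clicks 15.

15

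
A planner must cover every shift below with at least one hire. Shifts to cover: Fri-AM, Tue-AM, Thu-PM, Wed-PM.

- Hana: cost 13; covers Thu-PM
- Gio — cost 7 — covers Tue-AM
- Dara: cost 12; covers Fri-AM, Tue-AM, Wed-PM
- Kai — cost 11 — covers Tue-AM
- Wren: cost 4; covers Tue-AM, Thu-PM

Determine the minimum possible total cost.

This is a weighted set-cover instance.
Choose Dara and Wren: together they cover Fri-AM, Tue-AM, Thu-PM, Wed-PM — every shift.
Total cost: 12 + 4 = 16.

16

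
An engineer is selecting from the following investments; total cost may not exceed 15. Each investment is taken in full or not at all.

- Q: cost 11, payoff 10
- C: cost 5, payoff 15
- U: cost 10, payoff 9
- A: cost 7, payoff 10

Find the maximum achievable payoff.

Treat it as a binary knapsack problem.
Take C and A: cost 5 + 7 = 12 ≤ 15, payoff 15 + 10 = 25.
No other feasible combination does better.

25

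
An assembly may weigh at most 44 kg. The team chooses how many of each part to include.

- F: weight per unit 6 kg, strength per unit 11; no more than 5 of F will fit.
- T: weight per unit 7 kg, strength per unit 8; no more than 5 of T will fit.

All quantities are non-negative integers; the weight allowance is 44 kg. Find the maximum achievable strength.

Take 5×F and 2×T: weight 44 ≤ 44, strength 5·11 + 2·8 = 71.
F has the best ratio (11/6) and is taken to its limit of 5; remaining capacity is filled optimally with the others.

71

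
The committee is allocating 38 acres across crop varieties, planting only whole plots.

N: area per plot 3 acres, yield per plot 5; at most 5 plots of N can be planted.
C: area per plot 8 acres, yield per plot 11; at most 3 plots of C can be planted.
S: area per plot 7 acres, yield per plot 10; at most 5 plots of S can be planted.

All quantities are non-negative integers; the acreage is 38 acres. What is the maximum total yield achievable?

3×N, 1×C, and 3×S: area 38 ≤ 38, yield 3·5 + 1·11 + 3·10 = 56.
5×N, 2×C, and 1×S: area 38 ≤ 38, yield 5·5 + 2·11 + 1·10 = 57.
Best is 57.

57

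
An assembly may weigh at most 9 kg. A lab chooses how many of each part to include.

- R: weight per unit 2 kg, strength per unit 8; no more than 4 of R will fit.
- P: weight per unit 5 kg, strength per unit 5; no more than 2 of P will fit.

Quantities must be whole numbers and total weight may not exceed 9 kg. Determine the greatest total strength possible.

32

This is a bounded integer knapsack.
Take 4×R: weight 8 ≤ 9, strength 4·8 = 32.
R has the best ratio (8/2) and is taken to its limit of 4; remaining capacity is filled optimally with the others.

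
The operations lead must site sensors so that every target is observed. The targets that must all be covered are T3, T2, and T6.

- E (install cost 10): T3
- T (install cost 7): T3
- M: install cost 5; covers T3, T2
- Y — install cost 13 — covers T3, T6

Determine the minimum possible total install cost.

This is a weighted set-cover instance.
Choose M and Y: together they cover T3, T2, T6 — every target.
Total install cost: 5 + 13 = 18.
No cover costs less than 18.

18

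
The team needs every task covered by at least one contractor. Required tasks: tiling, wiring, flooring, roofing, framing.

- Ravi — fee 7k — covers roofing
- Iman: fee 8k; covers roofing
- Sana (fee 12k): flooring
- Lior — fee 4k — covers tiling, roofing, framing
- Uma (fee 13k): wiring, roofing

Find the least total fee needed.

29

Choose Sana, Lior, and Uma: together they cover tiling, wiring, flooring, roofing, framing — every task.
Total fee: 12 + 4 + 13 = 29.
No cover costs less than 29.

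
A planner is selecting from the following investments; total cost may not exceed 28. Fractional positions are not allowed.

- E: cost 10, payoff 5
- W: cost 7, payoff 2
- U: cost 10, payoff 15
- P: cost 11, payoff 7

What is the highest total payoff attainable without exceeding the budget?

24

Take W, U, and P: cost 7 + 10 + 11 = 28 ≤ 28, payoff 2 + 15 + 7 = 24.
No other feasible combination does better.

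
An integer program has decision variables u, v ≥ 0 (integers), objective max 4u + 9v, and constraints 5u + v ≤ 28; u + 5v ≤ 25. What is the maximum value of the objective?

The continuous relaxation peaks at (4.79, 4.04) with value 55.54; rounding to a feasible lattice point costs some objective.
(u,v)=(4,4): 5·4+1·4=24≤28, 1·4+5·4=24≤25, objective 52.
(u,v)=(3,4): 5·3+1·4=19≤28, 1·3+5·4=23≤25, objective 48.
(u,v)=(5,3): 5·5+1·3=28≤28, 1·5+5·3=20≤25, objective 47.
(u,v)=(4,3): 5·4+1·3=23≤28, 1·4+5·3=19≤25, objective 43.
Maximum is 52 at (u,v)=(4,4).

52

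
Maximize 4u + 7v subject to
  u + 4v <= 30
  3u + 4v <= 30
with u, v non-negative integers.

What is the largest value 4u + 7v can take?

Relaxing integrality, the LP optimum is 52.50 at (u,v) = (0, 7.5), which is not an integer point.
(u,v)=(2,6): 1·2+4·6=26≤30, 3·2+4·6=30≤30, objective 50.
(u,v)=(0,7): 1·0+4·7=28≤30, 3·0+4·7=28≤30, objective 49.
Maximum is 50 at (u,v)=(2,6).

50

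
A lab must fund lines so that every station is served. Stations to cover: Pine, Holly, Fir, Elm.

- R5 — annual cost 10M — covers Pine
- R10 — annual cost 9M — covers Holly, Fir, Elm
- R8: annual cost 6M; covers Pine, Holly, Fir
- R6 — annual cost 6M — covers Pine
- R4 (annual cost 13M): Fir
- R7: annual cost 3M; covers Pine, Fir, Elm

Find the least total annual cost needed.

9

This is a weighted set-cover instance.
Choose R8 and R7: together they cover Pine, Holly, Fir, Elm — every station.
Total annual cost: 6 + 3 = 9.
No cover costs less than 9.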